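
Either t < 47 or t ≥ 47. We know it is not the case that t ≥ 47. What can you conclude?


Disjunctive syllogism: P ∨ Q, ¬P ⊢ Q
Disjunction: t < 47 ∨ t ≥ 47
We know it is not the case that t ≥ 47.
By disjunctive syllogism, the other disjunct must be true.

t < 47


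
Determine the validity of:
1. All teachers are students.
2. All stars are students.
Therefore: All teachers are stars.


Premise 1: All teachers are students.
Premise 2: All stars are students.
Conclusion: All teachers are stars.
Fallacy: undistributed middle. students is predicate in both.
Counterexample: teachers and stars could be disjoint subsets of students.

Invalid


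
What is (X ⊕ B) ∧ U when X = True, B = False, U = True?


X = True, B = False, U = True
Step 1: X ⊕ B = True XOR False = True
Step 2: True ∧ U = True AND True = True
XOR true when exactly one of X,B is true; then AND with U.

True


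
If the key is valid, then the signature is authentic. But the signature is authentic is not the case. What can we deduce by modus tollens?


Modus tollens: P → Q, ¬Q ⊢ ¬P
P: the key is valid
Q: the signature is authentic
We have P → Q and Q is false.
By modus tollens, P must be false.

It is not the case that the key is valid


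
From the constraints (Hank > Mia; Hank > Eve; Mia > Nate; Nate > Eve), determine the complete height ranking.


Constraints: Hank > Mia; Hank > Eve; Mia > Nate; Nate > Eve
Method: at each step, the next-highest is the one remaining person who never appears on the smaller side of a constraint between remaining people.
  Step 1: remaining {Eve, Mia, Hank, Nate}; on the smaller side: {Eve, Mia, Nate} → Hank is next (Hank > Mia; Hank > Eve).
  Step 2: remaining {Eve, Mia, Nate}; on the smaller side: {Eve, Nate} → Mia is next (Mia > Nate).
  Step 3: remaining {Eve, Nate}; on the smaller side: {Eve} → Nate is next (Nate > Eve).
  Step 4: only Eve remains → lowest.
Final ranking (highest to lowest):

Hank > Mia > Nate > Eve


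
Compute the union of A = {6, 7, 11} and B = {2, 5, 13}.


A = {6, 7, 11}
B = {2, 5, 13}
Operation: union
All elements combined: 2, 5, 6, 7, 11, 13

{2, 5, 6, 7, 11, 13}


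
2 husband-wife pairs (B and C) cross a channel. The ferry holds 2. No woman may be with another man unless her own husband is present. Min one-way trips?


Label couples B and C.
1. WB+WC → (far: WB,WC; near: HB,HC)
2. WB ←   (far: WC; near: HB,HC,WB)
3. HB+HC → (far: HB,HC,WC; near: WB)
4. HB ←   (far: HC,WC; near: HB,WB)  — HB returns, since WB is alone on near bank
5. HB+WB → (far: all four; near: empty)
Every state respects the constraint.
Minimum trips = 5

5


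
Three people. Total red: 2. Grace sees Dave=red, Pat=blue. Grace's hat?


Total red = 2, seen red = 1
Own red = 2 - 1 = 1
Grace's hat is red.

red


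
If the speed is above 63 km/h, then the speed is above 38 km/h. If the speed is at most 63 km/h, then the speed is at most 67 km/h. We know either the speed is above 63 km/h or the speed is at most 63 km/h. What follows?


Constructive dilemma: (P → Q) ∧ (R → S), P ∨ R ⊢ Q ∨ S
Premise 1: the speed is above 63 km/h → the speed is above 38 km/h
Premise 2: the speed is at most 63 km/h → the speed is at most 67 km/h
Premise 3: the speed is above 63 km/h ∨ the speed is at most 63 km/h
Case 1: Assuming the speed is above 63 km/h, then by Premise 1, the speed is above 38 km/h.
Case 2: Assuming the speed is at most 63 km/h, then by Premise 2, the speed is at most 67 km/h.
Since one of the speed is above 63 km/h or the speed is at most 63 km/h must hold, we get the speed is above 38 km/h or the speed is at most 67 km/h.

The speed is above 38 km/h or the speed is at most 67 km/h.


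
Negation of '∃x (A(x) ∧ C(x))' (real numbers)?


Original: ∃x (A(x) ∧ C(x))
Rule: ¬∀→∃, ¬∃→∀, negate predicate.
Negation: ∀x (¬A(x) ∨ ¬C(x))

∀x (¬A(x) ∨ ¬C(x))


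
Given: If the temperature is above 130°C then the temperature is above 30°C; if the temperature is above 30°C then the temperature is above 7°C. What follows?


Hypothetical syllogism: P → Q, Q → R ⊢ P → R
Premise 1: the temperature is above 130°C → the temperature is above 30°C
Premise 2: the temperature is above 30°C → the temperature is above 7°C
Chain the implications: the middle term (the temperature is above 30°C) links the two.
Conclusion: If the temperature is above 130°C, then the temperature is above 7°C.

If the temperature is above 130°C, then the temperature is above 7°C.


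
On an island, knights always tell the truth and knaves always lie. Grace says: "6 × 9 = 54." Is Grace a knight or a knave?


Statement: "6 × 9 = 54."
Actual: 6 × 9 = 54
Claimed: 54
Statement is TRUE → Grace tells the truth → Knight

Knight


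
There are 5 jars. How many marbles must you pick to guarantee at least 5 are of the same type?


Pigeonhole: to guarantee k in one of n categories, need (k-1)×n + 1.
k = 5, n = 5
Minimum = (5-1) × 5 + 1 = 4 × 5 + 1

21


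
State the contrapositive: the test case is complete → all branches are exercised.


Original: If the test case is complete, then all branches are exercised
Contrapositive: If ¬Q, then ¬P
Negate Q: not (all branches are exercised)
Negate P: not (the test case is complete)

If not (all branches are exercised), then not (the test case is complete).


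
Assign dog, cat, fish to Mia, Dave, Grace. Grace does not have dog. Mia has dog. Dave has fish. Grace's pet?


From clues:
  Mia → dog
  Dave → fish
By elimination, Grace gets the remaining.

cat


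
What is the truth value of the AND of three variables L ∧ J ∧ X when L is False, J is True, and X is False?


L = False, J = True, X = False
Step 1: L ∧ J = False AND True = False
Step 2: (False) ∧ X = (False) AND False = False
AND is true only when ALL operands are true.

False


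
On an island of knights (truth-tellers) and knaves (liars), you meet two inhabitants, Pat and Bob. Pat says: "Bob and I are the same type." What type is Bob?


Pat says: "Bob and I are the same type."
Case 1: Pat is a Knight (truth-teller)
  Statement is true → they ARE the same → Bob is also a Knight
Case 2: Pat is a Knave (liar)
  Statement is false → they are NOT the same → Bob is a Knight
In both cases, Bob is a Knight.

Knight


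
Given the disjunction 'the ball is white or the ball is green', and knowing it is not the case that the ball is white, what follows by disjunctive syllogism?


Disjunctive syllogism: P ∨ Q, ¬P ⊢ Q
Disjunction: the ball is white ∨ the ball is green
We know it is not the case that the ball is white.
By disjunctive syllogism, the other disjunct must be true.

The ball is green


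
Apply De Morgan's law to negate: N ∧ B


De Morgan's law: ¬(P ∧ Q) ≡ ¬P ∨ ¬Q
¬(N ∧ B) = ¬N ∨ ¬B

¬N ∨ ¬B


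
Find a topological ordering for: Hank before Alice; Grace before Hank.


Constraints: Hank before Alice; Grace before Hank
Method: repeatedly schedule the remaining task that has no remaining task required before it.
  Step 1: remaining {Grace, Alice, Hank}; every task except Grace still has a predecessor pending → schedule Grace.
  Step 2: remaining {Alice, Hank}; every task except Hank still has a predecessor pending → schedule Hank.
  Step 3: only Alice remains → schedule Alice.
Resulting order:

Grace → Hank → Alice


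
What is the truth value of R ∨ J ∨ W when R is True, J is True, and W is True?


R = True, J = True, W = True
Step 1: R ∨ J = True OR True = True
Step 2: True ∨ W = True OR True = True
OR is true when at least one operand is true.

True


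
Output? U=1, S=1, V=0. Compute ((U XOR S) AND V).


U XOR S = 1^1 = 0
0 AND 0 = 0

0


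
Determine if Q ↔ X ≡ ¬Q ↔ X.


Expression 1: Q ↔ X
Expression 2: ¬Q ↔ X
Truth table (Q X | Expr1 Expr2):
  T T |   T     F   ← differ
  T F |   F     T   ← differ
  F T |   F     T   ← differ
  F F |   T     F   ← differ
Counterexample: Q=T, X=T gives Expr1 = T but Expr2 = F, so the expressions are NOT logically equivalent.

No


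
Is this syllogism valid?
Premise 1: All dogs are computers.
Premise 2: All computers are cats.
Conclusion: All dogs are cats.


Premise 1: All dogs are computers.
Premise 2: All computers are cats.
Conclusion: All dogs are cats.
Barbara syllogism (AAA-1): All A are B, All B are C → All A are C.
Middle term (computers) distributed in premise 2.

Valid


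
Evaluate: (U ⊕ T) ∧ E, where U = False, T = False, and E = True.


U = False, T = False, E = True
Step 1: U ⊕ T = False XOR False = False
Step 2: False ∧ E = False AND True = False
XOR true when exactly one of U,T is true; then AND with E.

False


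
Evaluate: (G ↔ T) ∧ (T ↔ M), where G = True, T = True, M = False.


G = True, T = True, M = False
Step 1: G ↔ T is true when G and T have the same value. Result: True
Step 2: T ↔ M is true when T and M have the same value. Result: False
Step 3: True ∧ False = False

False


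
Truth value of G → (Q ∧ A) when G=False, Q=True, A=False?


G = False, Q = True, A = False
Expression: G → (Q ∧ A)
Step 1: Q ∧ A = True AND False = False
Step 2: G → (False) = False → False = True

True


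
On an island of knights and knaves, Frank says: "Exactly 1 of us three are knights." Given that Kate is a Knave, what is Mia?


Frank claims exactly 1 knights among Frank, Kate, Mia.
Given: Kate is a Knave.

Case 1: Frank is a Knight (tells truth)
  Then exactly 1 of the three are knights.
  Counting Frank, Kate: 1 knight(s) so far. Need 0 more → Mia = Knave.
Case 2: Frank is a Knave (lies)
  Then the count is NOT 1.
  If Mia = Knight, count = 1 = 1 → claim would be true, contradicts lie.
  If Mia = Knave, count = 0 ≠ 1 → lie confirmed ✓

Mia is a Knave.

Knave


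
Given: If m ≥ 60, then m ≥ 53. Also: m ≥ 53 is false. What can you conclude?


Modus tollens: P → Q, ¬Q ⊢ ¬P
P: m ≥ 60
Q: m ≥ 53
We have P → Q and Q is false.
By modus tollens, P must be false.

It is not the case that m ≥ 60


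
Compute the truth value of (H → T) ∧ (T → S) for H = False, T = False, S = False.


H = False, T = False, S = False
Step 1: H → T is false only when H=True and T=False. Result: True
Step 2: T → S is false only when T=True and S=False. Result: True
Step 3: True ∧ True = True

True


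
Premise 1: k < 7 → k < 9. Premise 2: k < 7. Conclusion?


Modus ponens: P → Q, P ⊢ Q
P: k < 7
Q: k < 9
We have P → Q and P is true.
By modus ponens, Q must be true.

k < 9


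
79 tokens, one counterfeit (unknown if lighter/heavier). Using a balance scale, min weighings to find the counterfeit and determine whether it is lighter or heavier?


Let n = 79. 158 possibilities (n tokens × lighter/heavier); each weighing has 3 outcomes.
Bound for k weighings: say the first weighing puts j tokens on each pan. If it tips, the 2j weighed tokens remain suspects (each with a known direction) and k-1 weighings give 3^(k-1) outcomes; 3^(k-1) is odd, so 2j ≤ 3^(k-1) - 1. If it balances, the n - 2j unweighed tokens remain with direction unknown: 2(n - 2j) ≤ 3^(k-1) - 1 by the same parity argument. Adding, n ≤ (3^(k-1) - 1) + (3^(k-1) - 1)/2 = (3^k - 3)/2, and the classical three-group strategy achieves this (3 tokens in 2 weighings, 12 in 3, 39 in 4, 120 in 5).
So we need the smallest k with (3^k - 3)/2 ≥ 79.
k = 4: (3^4 - 3)/2 = 39 < 79 ✗
k = 5: (3^5 - 3)/2 = 120 ≥ 79 ✓

5


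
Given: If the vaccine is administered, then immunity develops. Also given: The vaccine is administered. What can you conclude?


Modus ponens: P → Q, P ⊢ Q
P: the vaccine is administered
Q: immunity develops
We have P → Q and P is true.
By modus ponens, Q must be true.

Immunity develops


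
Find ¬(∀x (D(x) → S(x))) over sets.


Original: ∀x (D(x) → S(x))
Rule: ¬∀→∃, ¬∃→∀, negate predicate.
Negation: ∃x (D(x) ∧ ¬S(x))

∃x (D(x) ∧ ¬S(x))


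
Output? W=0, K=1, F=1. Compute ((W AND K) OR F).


W AND K = 0&1 = 0
0 OR 1 = 1

1


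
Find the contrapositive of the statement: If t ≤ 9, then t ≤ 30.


Original: If t ≤ 9, then t ≤ 30
Contrapositive: If ¬Q, then ¬P
Negate Q: not (t ≤ 30)
Negate P: not (t ≤ 9)

If not (t ≤ 30), then not (t ≤ 9).


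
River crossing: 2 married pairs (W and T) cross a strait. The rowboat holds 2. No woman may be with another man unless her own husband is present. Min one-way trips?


Label couples W and T.
1. WW+WT → (far: WW,WT; near: HW,HT)
2. WW ←   (far: WT; near: HW,HT,WW)
3. HW+HT → (far: HW,HT,WT; near: WW)
4. HW ←   (far: HT,WT; near: HW,WW)  — HW returns, since WW is alone on near bank
5. HW+WW → (far: all four; near: empty)
Every state respects the constraint.
Minimum trips = 5

5


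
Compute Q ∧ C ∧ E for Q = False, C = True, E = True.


Q = False, C = True, E = True
Step 1: Q ∧ C = False AND True = False
Step 2: (False) ∧ E = (False) AND True = False
AND is true only when ALL operands are true.

False


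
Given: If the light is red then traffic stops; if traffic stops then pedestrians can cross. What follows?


Hypothetical syllogism: P → Q, Q → R ⊢ P → R
Premise 1: the light is red → traffic stops
Premise 2: traffic stops → pedestrians can cross
Chain the implications: the middle term (traffic stops) links the two.
Conclusion: If the light is red, then pedestrians can cross.

If the light is red, then pedestrians can cross.


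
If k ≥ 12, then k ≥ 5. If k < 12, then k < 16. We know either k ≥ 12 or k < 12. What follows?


Constructive dilemma: (P → Q) ∧ (R → S), P ∨ R ⊢ Q ∨ S
Premise 1: k ≥ 12 → k ≥ 5
Premise 2: k < 12 → k < 16
Premise 3: k ≥ 12 ∨ k < 12
Case 1: Assuming k ≥ 12, then by Premise 1, k ≥ 5.
Case 2: Assuming k < 12, then by Premise 2, k < 16.
Since one of k ≥ 12 or k < 12 must hold, we get k ≥ 5 or k < 16.

k ≥ 5 or k < 16.


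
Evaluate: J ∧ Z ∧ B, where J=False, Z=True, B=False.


J = False, Z = True, B = False
Expression: J ∧ Z ∧ B
Step 1: J ∧ Z = False AND True = False
Step 2: (False) ∧ B = False AND False = False

False


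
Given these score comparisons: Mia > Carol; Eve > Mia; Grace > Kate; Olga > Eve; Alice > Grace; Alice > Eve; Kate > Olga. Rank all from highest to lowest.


Constraints: Mia > Carol; Eve > Mia; Grace > Kate; Olga > Eve; Alice > Grace; Alice > Eve; Kate > Olga
Method: at each step, the next-highest is the one remaining person who never appears on the smaller side of a constraint between remaining people.
  Step 1: remaining {Alice, Grace, Eve, Mia, Kate, Carol, Olga}; on the smaller side: {Grace, Eve, Mia, Kate, Carol, Olga} → Alice is next (Alice > Grace; Alice > Eve).
  Step 2: remaining {Grace, Eve, Mia, Kate, Carol, Olga}; on the smaller side: {Eve, Mia, Kate, Carol, Olga} → Grace is next (Grace > Kate).
  Step 3: remaining {Eve, Mia, Kate, Carol, Olga}; on the smaller side: {Eve, Mia, Carol, Olga} → Kate is next (Kate > Olga).
  Step 4: remaining {Eve, Mia, Carol, Olga}; on the smaller side: {Eve, Mia, Carol} → Olga is next (Olga > Eve).
  Step 5: remaining {Eve, Mia, Carol}; on the smaller side: {Mia, Carol} → Eve is next (Eve > Mia).
  Step 6: remaining {Mia, Carol}; on the smaller side: {Carol} → Mia is next (Mia > Carol).
  Step 7: only Carol remains → lowest.
Final ranking (highest to lowest):

Alice > Grace > Kate > Olga > Eve > Mia > Carol


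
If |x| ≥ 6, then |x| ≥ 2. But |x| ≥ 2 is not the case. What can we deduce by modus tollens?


Modus tollens: P → Q, ¬Q ⊢ ¬P
P: |x| ≥ 6
Q: |x| ≥ 2
We have P → Q and Q is false.
By modus tollens, P must be false.

It is not the case that |x| ≥ 6


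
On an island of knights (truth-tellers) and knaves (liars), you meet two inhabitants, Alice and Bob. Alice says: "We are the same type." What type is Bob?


Alice says: "We are the same type."
Case 1: Alice is a Knight (truth-teller)
  Statement is true → they ARE the same → Bob is also a Knight
Case 2: Alice is a Knave (liar)
  Statement is false → they are NOT the same → Bob is a Knight
In both cases, Bob is a Knight.

Knight


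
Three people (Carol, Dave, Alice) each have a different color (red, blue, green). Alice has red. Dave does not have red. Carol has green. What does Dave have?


From clues:
  Alice → red
  Carol → green
By elimination, Dave gets the remaining.

blue


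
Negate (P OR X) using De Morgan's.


De Morgan's law: ¬(P ∨ Q) ≡ ¬P ∧ ¬Q
¬(P ∨ X) = ¬P ∧ ¬X

¬P ∧ ¬X


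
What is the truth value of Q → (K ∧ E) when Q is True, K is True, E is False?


Q = True, K = True, E = False
Step 1: K ∧ E = True AND False = False
Step 2: Q → (False): false only when Q=True and consequent=False.
Result: False

False


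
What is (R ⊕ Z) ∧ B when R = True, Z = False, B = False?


R = True, Z = False, B = False
Step 1: R ⊕ Z = True XOR False = True
Step 2: True ∧ B = True AND False = False
XOR true when exactly one of R,Z is true; then AND with B.

False


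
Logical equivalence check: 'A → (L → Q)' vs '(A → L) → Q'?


Expression 1: A → (L → Q)
Expression 2: (A → L) → Q
Truth table (A L Q | Expr1 Expr2):
  T T T |   T     T
  T T F |   F     F
  T F T |   T     T
  T F F |   T     T
  F T T |   T     T
  F T F |   T     F   ← differ
  F F T |   T     T
  F F F |   T     F   ← differ
Counterexample: A=F, L=T, Q=F gives Expr1 = T but Expr2 = F, so the expressions are NOT logically equivalent.

No


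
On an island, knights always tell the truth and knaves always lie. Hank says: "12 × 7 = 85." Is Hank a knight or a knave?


Statement: "12 × 7 = 85."
Actual: 12 × 7 = 84
Claimed: 85
Statement is FALSE → Hank lies → Knave

Knave


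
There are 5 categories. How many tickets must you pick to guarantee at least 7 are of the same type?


Pigeonhole: to guarantee k in one of n categories, need (k-1)×n + 1.
k = 7, n = 5
Minimum = (7-1) × 5 + 1 = 6 × 5 + 1

31


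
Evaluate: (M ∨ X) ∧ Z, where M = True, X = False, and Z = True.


M = True, X = False, Z = True
Step 1: M ∨ X = True OR False = True
Step 2: True ∧ Z = True AND True = True
OR is true when at least one operand is true; AND requires both.

True


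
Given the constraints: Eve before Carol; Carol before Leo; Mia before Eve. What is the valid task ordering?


Constraints: Eve before Carol; Carol before Leo; Mia before Eve
Method: repeatedly schedule the remaining task that has no remaining task required before it.
  Step 1: remaining {Mia, Carol, Eve, Leo}; every task except Mia still has a predecessor pending → schedule Mia.
  Step 2: remaining {Carol, Eve, Leo}; every task except Eve still has a predecessor pending → schedule Eve.
  Step 3: remaining {Carol, Leo}; every task except Carol still has a predecessor pending → schedule Carol.
  Step 4: only Leo remains → schedule Leo.
Resulting order:

Mia → Eve → Carol → Leo


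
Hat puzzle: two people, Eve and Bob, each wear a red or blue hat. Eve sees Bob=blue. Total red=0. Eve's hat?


Total red = 0, Bob = blue
Red accounted for: 0
Remaining for Eve: 0
Eve's hat is blue.

blue


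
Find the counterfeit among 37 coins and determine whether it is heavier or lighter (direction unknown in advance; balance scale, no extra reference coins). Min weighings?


Let n = 37. 74 possibilities (n coins × lighter/heavier); each weighing has 3 outcomes.
Bound for k weighings: say the first weighing puts j coins on each pan. If it tips, the 2j weighed coins remain suspects (each with a known direction) and k-1 weighings give 3^(k-1) outcomes; 3^(k-1) is odd, so 2j ≤ 3^(k-1) - 1. If it balances, the n - 2j unweighed coins remain with direction unknown: 2(n - 2j) ≤ 3^(k-1) - 1 by the same parity argument. Adding, n ≤ (3^(k-1) - 1) + (3^(k-1) - 1)/2 = (3^k - 3)/2, and the classical three-group strategy achieves this (3 coins in 2 weighings, 12 in 3, 39 in 4, 120 in 5).
So we need the smallest k with (3^k - 3)/2 ≥ 37.
k = 3: (3^3 - 3)/2 = 12 < 37 ✗
k = 4: (3^4 - 3)/2 = 39 ≥ 37 ✓

4


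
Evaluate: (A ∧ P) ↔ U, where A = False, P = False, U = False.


A = False, P = False, U = False
Step 1: A ∧ P = False AND False = False
Step 2: (False) ↔ U: true when both sides have same truth value.
Result: False ↔ False = True

True


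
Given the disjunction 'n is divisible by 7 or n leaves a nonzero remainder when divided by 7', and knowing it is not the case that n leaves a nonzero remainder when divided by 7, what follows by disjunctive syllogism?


Disjunctive syllogism: P ∨ Q, ¬P ⊢ Q
Disjunction: n is divisible by 7 ∨ n leaves a nonzero remainder when divided by 7
We know it is not the case that n leaves a nonzero remainder when divided by 7.
By disjunctive syllogism, the other disjunct must be true.

n is divisible by 7


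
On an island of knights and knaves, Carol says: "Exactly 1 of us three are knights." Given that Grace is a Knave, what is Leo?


Carol claims exactly 1 knights among Carol, Grace, Leo.
Given: Grace is a Knave.

Case 1: Carol is a Knight (tells truth)
  Then exactly 1 of the three are knights.
  Counting Carol, Grace: 1 knight(s) so far. Need 0 more → Leo = Knave.
Case 2: Carol is a Knave (lies)
  Then the count is NOT 1.
  If Leo = Knight, count = 1 = 1 → claim would be true, contradicts lie.
  If Leo = Knave, count = 0 ≠ 1 → lie confirmed ✓

Leo is a Knave.

Knave


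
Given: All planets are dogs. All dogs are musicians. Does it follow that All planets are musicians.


Premise 1: All planets are dogs.
Premise 2: All dogs are musicians.
Conclusion: All planets are musicians.
Barbara syllogism (AAA-1): All A are B, All B are C → All A are C.
Middle term (dogs) distributed in premise 2.

Valid


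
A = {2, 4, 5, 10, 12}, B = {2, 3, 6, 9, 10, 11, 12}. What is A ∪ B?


A = {2, 4, 5, 10, 12}
B = {2, 3, 6, 9, 10, 11, 12}
Operation: union
All elements combined: 2, 3, 4, 5, 6, 9, 10, 11, 12

{2, 3, 4, 5, 6, 9, 10, 11, 12}


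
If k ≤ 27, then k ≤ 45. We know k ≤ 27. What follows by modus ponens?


Modus ponens: P → Q, P ⊢ Q
P: k ≤ 27
Q: k ≤ 45
We have P → Q and P is true.
By modus ponens, Q must be true.

k ≤ 45


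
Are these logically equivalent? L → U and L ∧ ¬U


Expression 1: L → U
Expression 2: L ∧ ¬U
Truth table (L U | Expr1 Expr2):
  T T |   T     F   ← differ
  T F |   F     T   ← differ
  F T |   T     F   ← differ
  F F |   T     F   ← differ
Counterexample: L=T, U=T gives Expr1 = T but Expr2 = F, so the expressions are NOT logically equivalent.

No


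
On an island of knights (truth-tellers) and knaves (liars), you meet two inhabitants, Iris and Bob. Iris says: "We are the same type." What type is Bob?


Iris says: "We are the same type."
Case 1: Iris is a Knight (truth-teller)
  Statement is true → they ARE the same → Bob is also a Knight
Case 2: Iris is a Knave (liar)
  Statement is false → they are NOT the same → Bob is a Knight
In both cases, Bob is a Knight.

Knight


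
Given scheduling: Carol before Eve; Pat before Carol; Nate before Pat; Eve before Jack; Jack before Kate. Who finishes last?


Constraints: Carol before Eve; Pat before Carol; Nate before Pat; Eve before Jack; Jack before Kate
The last task can have nothing scheduled after it, so it must never appear on the left of a 'before'.
Tasks appearing before some other task: Carol, Pat, Nate, Eve, Jack.
The only task not in that list is Kate → it is last.

Kate


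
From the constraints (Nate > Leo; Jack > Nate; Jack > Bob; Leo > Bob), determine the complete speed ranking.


Constraints: Nate > Leo; Jack > Nate; Jack > Bob; Leo > Bob
Method: at each step, the next-highest is the one remaining person who never appears on the smaller side of a constraint between remaining people.
  Step 1: remaining {Bob, Leo, Jack, Nate}; on the smaller side: {Bob, Leo, Nate} → Jack is next (Jack > Nate; Jack > Bob).
  Step 2: remaining {Bob, Leo, Nate}; on the smaller side: {Bob, Leo} → Nate is next (Nate > Leo).
  Step 3: remaining {Bob, Leo}; on the smaller side: {Bob} → Leo is next (Leo > Bob).
  Step 4: only Bob remains → lowest.
Final ranking (highest to lowest):

Jack > Nate > Leo > Bob


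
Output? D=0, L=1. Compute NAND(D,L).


D AND L = 0
NOT(0) = 1

1


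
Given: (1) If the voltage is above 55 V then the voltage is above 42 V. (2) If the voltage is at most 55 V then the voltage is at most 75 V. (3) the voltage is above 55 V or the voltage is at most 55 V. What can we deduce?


Constructive dilemma: (P → Q) ∧ (R → S), P ∨ R ⊢ Q ∨ S
Premise 1: the voltage is above 55 V → the voltage is above 42 V
Premise 2: the voltage is at most 55 V → the voltage is at most 75 V
Premise 3: the voltage is above 55 V ∨ the voltage is at most 55 V
Case 1: Assuming the voltage is above 55 V, then by Premise 1, the voltage is above 42 V.
Case 2: Assuming the voltage is at most 55 V, then by Premise 2, the voltage is at most 75 V.
Since one of the voltage is above 55 V or the voltage is at most 55 V must hold, we get the voltage is above 42 V or the voltage is at most 75 V.

The voltage is above 42 V or the voltage is at most 75 V.


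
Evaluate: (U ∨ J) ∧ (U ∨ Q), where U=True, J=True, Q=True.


U = True, J = True, Q = True
Expression: (U ∨ J) ∧ (U ∨ Q)
Step 1: U ∨ J = True OR True = True
Step 2: U ∨ Q = True OR True = True
Step 3: (True) ∧ (True) = True AND True = True

True


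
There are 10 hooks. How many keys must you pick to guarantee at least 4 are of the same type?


Pigeonhole: to guarantee k in one of n categories, need (k-1)×n + 1.
k = 4, n = 10
Minimum = (4-1) × 10 + 1 = 3 × 10 + 1

31


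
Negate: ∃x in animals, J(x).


Original: ∃x J(x)
Rule: ¬∀→∃, ¬∃→∀, negate predicate.
Negation: ∀x ¬J(x)

∀x ¬J(x)


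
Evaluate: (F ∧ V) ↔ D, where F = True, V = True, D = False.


F = True, V = True, D = False
Step 1: F ∧ V = True AND True = True
Step 2: (True) ↔ D: true when both sides have same truth value.
Result: True ↔ False = False

False


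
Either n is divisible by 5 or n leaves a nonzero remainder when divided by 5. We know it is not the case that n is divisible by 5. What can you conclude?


Disjunctive syllogism: P ∨ Q, ¬P ⊢ Q
Disjunction: n is divisible by 5 ∨ n leaves a nonzero remainder when divided by 5
We know it is not the case that n is divisible by 5.
By disjunctive syllogism, the other disjunct must be true.

n leaves a nonzero remainder when divided by 5


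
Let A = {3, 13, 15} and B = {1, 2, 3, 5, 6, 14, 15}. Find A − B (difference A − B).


A = {3, 13, 15}
B = {1, 2, 3, 5, 6, 14, 15}
Operation: difference A − B
In A but not B: 13

{13}


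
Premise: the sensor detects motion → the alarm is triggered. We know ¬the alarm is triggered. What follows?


Modus tollens: P → Q, ¬Q ⊢ ¬P
P: the sensor detects motion
Q: the alarm is triggered
We have P → Q and Q is false.
By modus tollens, P must be false.

It is not the case that the sensor detects motion


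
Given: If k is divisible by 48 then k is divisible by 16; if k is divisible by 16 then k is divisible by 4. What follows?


Hypothetical syllogism: P → Q, Q → R ⊢ P → R
Premise 1: k is divisible by 48 → k is divisible by 16
Premise 2: k is divisible by 16 → k is divisible by 4
Chain the implications: the middle term (k is divisible by 16) links the two.
Conclusion: If k is divisible by 48, then k is divisible by 4.

If k is divisible by 48, then k is divisible by 4.


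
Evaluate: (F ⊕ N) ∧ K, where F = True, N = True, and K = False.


F = True, N = True, K = False
Step 1: F ⊕ N = True XOR True = False
Step 2: False ∧ K = False AND False = False
XOR true when exactly one of F,N is true; then AND with K.

False


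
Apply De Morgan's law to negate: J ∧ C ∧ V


De Morgan's law: ¬(P ∧ Q ∧ R) ≡ ¬P ∨ ¬Q ∨ ¬R
¬(J ∧ C ∧ V) = ¬J ∨ ¬C ∨ ¬V

¬J ∨ ¬C ∨ ¬V


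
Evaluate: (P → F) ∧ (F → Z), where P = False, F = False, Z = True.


P = False, F = False, Z = True
Step 1: P → F is false only when P=True and F=False. Result: True
Step 2: F → Z is false only when F=True and Z=False. Result: True
Step 3: True ∧ True = True

True


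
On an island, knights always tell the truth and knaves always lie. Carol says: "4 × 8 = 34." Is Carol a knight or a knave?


Statement: "4 × 8 = 34."
Actual: 4 × 8 = 32
Claimed: 34
Statement is FALSE → Carol lies → Knave

Knave


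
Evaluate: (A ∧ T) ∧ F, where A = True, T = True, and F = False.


A = True, T = True, F = False
Step 1: A ∧ T = True AND True = True
Step 2: True ∧ F = True AND False = False
AND is true only when ALL operands are true.

False


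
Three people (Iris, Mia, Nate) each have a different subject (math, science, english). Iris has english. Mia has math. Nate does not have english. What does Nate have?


From clues:
  Mia → math
  Iris → english
By elimination, Nate gets the remaining.

science


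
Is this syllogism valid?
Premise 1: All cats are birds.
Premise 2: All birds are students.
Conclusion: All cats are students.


Premise 1: All cats are birds.
Premise 2: All birds are students.
Conclusion: All cats are students.
Barbara syllogism (AAA-1): All A are B, All B are C → All A are C.
Middle term (birds) distributed in premise 2.

Valid


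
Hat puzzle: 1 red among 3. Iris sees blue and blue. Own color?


Total red = 1, seen red = 0
Own red = 1 - 0 = 1
Iris's hat is red.

red


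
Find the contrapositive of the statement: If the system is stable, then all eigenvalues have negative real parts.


Original: If the system is stable, then all eigenvalues have negative real parts
Contrapositive: If ¬Q, then ¬P
Negate Q: not (all eigenvalues have negative real parts)
Negate P: not (the system is stable)

If not (all eigenvalues have negative real parts), then not (the system is stable).


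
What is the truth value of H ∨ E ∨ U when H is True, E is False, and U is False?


H = True, E = False, U = False
Step 1: H ∨ E = True OR False = True
Step 2: True ∨ U = True OR False = True
OR is true when at least one operand is true.

True


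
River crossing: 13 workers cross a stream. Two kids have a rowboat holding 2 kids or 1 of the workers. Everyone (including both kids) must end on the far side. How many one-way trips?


Per crossing of one of the workers: kids→, one←, one of the workers→, one← = 4 trips
13 × 4 = 52, + 1 final kids→ = 53
Minimum trips = 53

53


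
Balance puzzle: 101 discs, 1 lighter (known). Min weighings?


Each weighing has 3 outcomes (left heavy / balance / right heavy), so k weighings distinguish at most 3^k cases; splitting into three near-equal groups achieves this.
Need 3^k ≥ 101: 3^4 = 81 < 101 ≤ 3^5 = 243
k = ⌈log₃(101)⌉ = 5

5


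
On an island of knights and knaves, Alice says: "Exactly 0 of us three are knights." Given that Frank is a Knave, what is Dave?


Alice claims exactly 0 knights among Alice, Frank, Dave.
Given: Frank is a Knave.

Case 1: Alice is a Knight (tells truth)
  Then exactly 0 of the three are knights.
  Counting Alice, Frank: 1 knight(s) so far. Need -1 more → impossible.
Case 2: Alice is a Knave (lies)
  Then the count is NOT 0.
  If Dave = Knave, count = 0 = 0 → claim would be true, contradicts lie.
  If Dave = Knight, count = 1 ≠ 0 → lie confirmed ✓

Dave is a Knight.

Knight


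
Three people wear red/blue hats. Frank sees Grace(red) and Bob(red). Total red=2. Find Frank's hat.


Total red = 2, seen red = 2
Own red = 2 - 2 = 0
Frank's hat is blue.

blue


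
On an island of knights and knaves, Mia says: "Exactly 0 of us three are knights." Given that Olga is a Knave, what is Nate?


Mia claims exactly 0 knights among Mia, Olga, Nate.
Given: Olga is a Knave.

Case 1: Mia is a Knight (tells truth)
  Then exactly 0 of the three are knights.
  Counting Mia, Olga: 1 knight(s) so far. Need -1 more → impossible.
Case 2: Mia is a Knave (lies)
  Then the count is NOT 0.
  If Nate = Knave, count = 0 = 0 → claim would be true, contradicts lie.
  If Nate = Knight, count = 1 ≠ 0 → lie confirmed ✓

Nate is a Knight.

Knight


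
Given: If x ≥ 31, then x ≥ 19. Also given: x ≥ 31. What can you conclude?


Modus ponens: P → Q, P ⊢ Q
P: x ≥ 31
Q: x ≥ 19
We have P → Q and P is true.
By modus ponens, Q must be true.

x ≥ 19


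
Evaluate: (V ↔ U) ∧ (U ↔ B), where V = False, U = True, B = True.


V = False, U = True, B = True
Step 1: V ↔ U is true when V and U have the same value. Result: False
Step 2: U ↔ B is true when U and B have the same value. Result: True
Step 3: False ∧ True = False

False


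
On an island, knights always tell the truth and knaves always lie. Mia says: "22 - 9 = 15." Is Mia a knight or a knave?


Statement: "22 - 9 = 15."
Actual: 22 - 9 = 13
Claimed: 15
Statement is FALSE → Mia lies → Knave

Knave


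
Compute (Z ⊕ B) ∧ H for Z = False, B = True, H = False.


Z = False, B = True, H = False
Step 1: Z ⊕ B = False XOR True = True
Step 2: True ∧ H = True AND False = False
XOR true when exactly one of Z,B is true; then AND with H.

False


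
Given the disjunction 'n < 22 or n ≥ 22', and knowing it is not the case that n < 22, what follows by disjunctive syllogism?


Disjunctive syllogism: P ∨ Q, ¬P ⊢ Q
Disjunction: n < 22 ∨ n ≥ 22
We know it is not the case that n < 22.
By disjunctive syllogism, the other disjunct must be true.

n ≥ 22


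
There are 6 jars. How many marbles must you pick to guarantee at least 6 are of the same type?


Pigeonhole: to guarantee k in one of n categories, need (k-1)×n + 1.
k = 6, n = 6
Minimum = (6-1) × 6 + 1 = 5 × 6 + 1

31


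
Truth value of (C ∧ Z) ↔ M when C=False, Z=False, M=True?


C = False, Z = False, M = True
Expression: (C ∧ Z) ↔ M
Step 1: C ∧ Z = False AND False = False
Step 2: (False) ↔ M = (False iff True) = False

False


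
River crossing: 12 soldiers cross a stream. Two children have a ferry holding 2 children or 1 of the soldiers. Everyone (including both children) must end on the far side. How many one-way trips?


Per crossing of one of the soldiers: children→, one←, one of the soldiers→, one← = 4 trips
12 × 4 = 48, + 1 final children→ = 49
Minimum trips = 49

49


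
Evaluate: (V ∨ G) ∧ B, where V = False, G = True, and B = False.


V = False, G = True, B = False
Step 1: V ∨ G = False OR True = True
Step 2: True ∧ B = True AND False = False
OR is true when at least one operand is true; AND requires both.

False


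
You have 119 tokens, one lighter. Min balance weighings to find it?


Each weighing has 3 outcomes (left heavy / balance / right heavy), so k weighings distinguish at most 3^k cases; splitting into three near-equal groups achieves this.
Need 3^k ≥ 119: 3^4 = 81 < 119 ≤ 3^5 = 243
k = ⌈log₃(119)⌉ = 5

5


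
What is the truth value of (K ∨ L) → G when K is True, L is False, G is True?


K = True, L = False, G = True
Step 1: K ∨ L = True OR False = True
Step 2: (True) → G: false only when antecedent=True and G=False.
Result: True

True


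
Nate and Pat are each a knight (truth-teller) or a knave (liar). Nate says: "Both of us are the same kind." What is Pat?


Nate says: "Both of us are the same kind."
Case 1: Nate is a Knight (truth-teller)
  Statement is true → they ARE the same → Pat is also a Knight
Case 2: Nate is a Knave (liar)
  Statement is false → they are NOT the same → Pat is a Knight
In both cases, Pat is a Knight.

Knight


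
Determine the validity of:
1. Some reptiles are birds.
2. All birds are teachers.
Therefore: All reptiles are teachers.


Premise 1: Some reptiles are birds.
Premise 2: All birds are teachers.
Conclusion: All reptiles are teachers.
Fallacy: illicit minor. The minor term (reptiles) is distributed in the conclusion ('All reptiles ...') but undistributed in its premise ('Some reptiles are birds' doesn't cover all reptiles).
Only 'Some reptiles are teachers' follows, not 'All'.

Invalid


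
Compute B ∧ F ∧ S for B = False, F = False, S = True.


B = False, F = False, S = True
Step 1: B ∧ F = False AND False = False
Step 2: (False) ∧ S = (False) AND True = False
AND is true only when ALL operands are true.

False


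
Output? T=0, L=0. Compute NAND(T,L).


T AND L = 0
NOT(0) = 1

1


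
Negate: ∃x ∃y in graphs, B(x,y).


Original: ∃x ∃y B(x,y)
Rule: ¬∀→∃, ¬∃→∀, negate predicate.
Negation: ∀x ∀y ¬B(x,y)

∀x ∀y ¬B(x,y)


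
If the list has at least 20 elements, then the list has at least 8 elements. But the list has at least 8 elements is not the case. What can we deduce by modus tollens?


Modus tollens: P → Q, ¬Q ⊢ ¬P
P: the list has at least 20 elements
Q: the list has at least 8 elements
We have P → Q and Q is false.
By modus tollens, P must be false.

It is not the case that the list has at least 20 elements


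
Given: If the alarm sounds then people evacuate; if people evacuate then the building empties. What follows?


Hypothetical syllogism: P → Q, Q → R ⊢ P → R
Premise 1: the alarm sounds → people evacuate
Premise 2: people evacuate → the building empties
Chain the implications: the middle term (people evacuate) links the two.
Conclusion: If the alarm sounds, then the building empties.

If the alarm sounds, then the building empties.


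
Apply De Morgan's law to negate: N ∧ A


De Morgan's law: ¬(P ∧ Q) ≡ ¬P ∨ ¬Q
¬(N ∧ A) = ¬N ∨ ¬A

¬N ∨ ¬A


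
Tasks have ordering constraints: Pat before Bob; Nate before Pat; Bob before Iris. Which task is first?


Constraints: Pat before Bob; Nate before Pat; Bob before Iris
The first task can have nothing scheduled before it, so it must never appear on the right of a 'before'.
Tasks appearing after some 'before': Bob, Pat, Iris.
The only task not in that list is Nate → it is first.

Nate


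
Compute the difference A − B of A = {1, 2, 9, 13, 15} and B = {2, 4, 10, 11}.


A = {1, 2, 9, 13, 15}
B = {2, 4, 10, 11}
Operation: difference A − B
In A but not B: 1, 9, 13, 15

{1, 9, 13, 15}


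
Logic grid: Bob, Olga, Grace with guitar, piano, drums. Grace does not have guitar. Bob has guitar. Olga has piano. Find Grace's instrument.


From clues:
  Bob → guitar
  Olga → piano
By elimination, Grace gets the remaining.

drums


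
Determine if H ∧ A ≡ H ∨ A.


Expression 1: H ∧ A
Expression 2: H ∨ A
Truth table (H A | Expr1 Expr2):
  T T |   T     T
  T F |   F     T   ← differ
  F T |   F     T   ← differ
  F F |   F     F
Counterexample: H=T, A=F gives Expr1 = F but Expr2 = T, so the expressions are NOT logically equivalent.

No


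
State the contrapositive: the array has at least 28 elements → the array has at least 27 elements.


Original: If the array has at least 28 elements, then the array has at least 27 elements
Contrapositive: If ¬Q, then ¬P
Negate Q: not (the array has at least 27 elements)
Negate P: not (the array has at least 28 elements)

If not (the array has at least 27 elements), then not (the array has at least 28 elements).


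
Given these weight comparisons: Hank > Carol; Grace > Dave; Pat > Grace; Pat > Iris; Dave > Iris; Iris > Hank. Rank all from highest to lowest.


Constraints: Hank > Carol; Grace > Dave; Pat > Grace; Pat > Iris; Dave > Iris; Iris > Hank
Method: at each step, the next-highest is the one remaining person who never appears on the smaller side of a constraint between remaining people.
  Step 1: remaining {Carol, Iris, Grace, Hank, Pat, Dave}; on the smaller side: {Carol, Iris, Grace, Hank, Dave} → Pat is next (Pat > Grace; Pat > Iris).
  Step 2: remaining {Carol, Iris, Grace, Hank, Dave}; on the smaller side: {Carol, Iris, Hank, Dave} → Grace is next (Grace > Dave).
  Step 3: remaining {Carol, Iris, Hank, Dave}; on the smaller side: {Carol, Iris, Hank} → Dave is next (Dave > Iris).
  Step 4: remaining {Carol, Iris, Hank}; on the smaller side: {Carol, Hank} → Iris is next (Iris > Hank).
  Step 5: remaining {Carol, Hank}; on the smaller side: {Carol} → Hank is next (Hank > Carol).
  Step 6: only Carol remains → lowest.
Final ranking (highest to lowest):

Pat > Grace > Dave > Iris > Hank > Carol
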